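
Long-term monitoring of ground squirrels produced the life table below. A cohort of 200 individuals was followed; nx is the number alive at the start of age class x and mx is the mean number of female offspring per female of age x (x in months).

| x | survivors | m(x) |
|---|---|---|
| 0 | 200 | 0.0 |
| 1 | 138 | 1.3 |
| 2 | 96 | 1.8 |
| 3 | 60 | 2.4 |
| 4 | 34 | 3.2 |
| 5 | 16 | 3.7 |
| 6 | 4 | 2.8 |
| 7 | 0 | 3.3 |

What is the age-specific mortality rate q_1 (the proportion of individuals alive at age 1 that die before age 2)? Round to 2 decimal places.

lx = nx/n0 = nx/200: 1, 0.69, 0.48, 0.3, 0.17, 0.08, 0.02, 0
q_1 = (l_1 − l_2) / l_1 = (0.69 − 0.48) / 0.69
     = 0.21 / 0.69 = 0.304348… → 0.30

0.30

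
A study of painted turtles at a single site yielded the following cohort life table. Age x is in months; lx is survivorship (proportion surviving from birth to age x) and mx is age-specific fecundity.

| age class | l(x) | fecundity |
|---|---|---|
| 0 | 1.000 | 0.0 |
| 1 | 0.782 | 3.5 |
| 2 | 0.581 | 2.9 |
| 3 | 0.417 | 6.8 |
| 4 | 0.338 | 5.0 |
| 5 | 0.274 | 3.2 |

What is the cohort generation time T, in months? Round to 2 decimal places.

lx·mx: 0, 2.737, 1.6849, 2.8356, 1.69, 0.8768 → R0 = 9.8243
x·lx·mx: 0, 2.737, 3.3698, 8.5068, 6.76, 4.384 → Σ = 25.7576
T = 25.7576 / 9.8243 = 2.621825… → 2.62

2.62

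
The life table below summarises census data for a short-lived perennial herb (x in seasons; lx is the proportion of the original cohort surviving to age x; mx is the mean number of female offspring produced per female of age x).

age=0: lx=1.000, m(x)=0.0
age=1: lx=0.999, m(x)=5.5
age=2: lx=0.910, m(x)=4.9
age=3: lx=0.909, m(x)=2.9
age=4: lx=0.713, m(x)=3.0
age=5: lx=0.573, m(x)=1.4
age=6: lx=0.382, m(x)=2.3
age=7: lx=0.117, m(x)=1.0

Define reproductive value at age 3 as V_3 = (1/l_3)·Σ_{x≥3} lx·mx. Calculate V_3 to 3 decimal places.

lx·mx for x ≥ 3: 2.6361, 2.139, 0.8022, 0.8786, 0.117 → sum = 6.5729
V_3 = 6.5729 / l_3 = 6.5729 / 0.909 = 7.230913… → 7.231

7.231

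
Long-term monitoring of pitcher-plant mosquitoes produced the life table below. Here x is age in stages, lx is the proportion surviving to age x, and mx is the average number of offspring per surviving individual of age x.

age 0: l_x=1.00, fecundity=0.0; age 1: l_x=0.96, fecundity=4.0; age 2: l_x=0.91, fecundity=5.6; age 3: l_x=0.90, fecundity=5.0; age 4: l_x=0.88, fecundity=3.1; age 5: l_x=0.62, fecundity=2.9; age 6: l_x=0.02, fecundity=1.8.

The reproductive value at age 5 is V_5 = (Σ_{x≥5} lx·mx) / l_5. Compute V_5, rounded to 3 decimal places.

lx·mx for x ≥ 5: 1.798, 0.036 → sum = 1.834
V_5 = 1.834 / l_5 = 1.834 / 0.62 = 2.958065… → 2.958

2.958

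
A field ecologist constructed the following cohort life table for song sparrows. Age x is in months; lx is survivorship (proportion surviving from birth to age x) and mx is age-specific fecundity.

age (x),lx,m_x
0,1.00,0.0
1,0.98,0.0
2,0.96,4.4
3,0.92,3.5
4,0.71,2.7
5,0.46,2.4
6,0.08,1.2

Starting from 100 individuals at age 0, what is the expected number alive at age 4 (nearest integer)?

Expected survivors = N0 · l_4 = 100 × 0.71 = 71 → 71

71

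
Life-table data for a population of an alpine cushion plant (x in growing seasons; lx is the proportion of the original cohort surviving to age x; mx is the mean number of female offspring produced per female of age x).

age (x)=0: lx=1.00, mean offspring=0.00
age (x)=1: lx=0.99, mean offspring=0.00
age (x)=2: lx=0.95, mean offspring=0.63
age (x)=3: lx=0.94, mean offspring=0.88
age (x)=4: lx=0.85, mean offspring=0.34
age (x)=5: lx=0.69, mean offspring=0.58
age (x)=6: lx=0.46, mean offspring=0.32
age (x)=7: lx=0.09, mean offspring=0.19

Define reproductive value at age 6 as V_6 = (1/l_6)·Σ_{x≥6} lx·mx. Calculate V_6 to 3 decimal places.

0.357

lx·mx for x ≥ 6: 0.1472, 0.0171 → sum = 0.1643
V_6 = 0.1643 / l_6 = 0.1643 / 0.46 = 0.357174… → 0.357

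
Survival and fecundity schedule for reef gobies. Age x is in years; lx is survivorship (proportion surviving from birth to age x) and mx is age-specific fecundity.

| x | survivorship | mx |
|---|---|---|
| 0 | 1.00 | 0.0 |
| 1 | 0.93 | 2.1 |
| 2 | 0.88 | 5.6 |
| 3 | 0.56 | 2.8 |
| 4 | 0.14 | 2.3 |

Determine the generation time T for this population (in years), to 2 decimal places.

lx·mx: 0, 1.953, 4.928, 1.568, 0.322 → R0 = 8.771
x·lx·mx: 0, 1.953, 9.856, 4.704, 1.288 → Σ = 17.801
T = 17.801 / 8.771 = 2.029529… → 2.03

2.03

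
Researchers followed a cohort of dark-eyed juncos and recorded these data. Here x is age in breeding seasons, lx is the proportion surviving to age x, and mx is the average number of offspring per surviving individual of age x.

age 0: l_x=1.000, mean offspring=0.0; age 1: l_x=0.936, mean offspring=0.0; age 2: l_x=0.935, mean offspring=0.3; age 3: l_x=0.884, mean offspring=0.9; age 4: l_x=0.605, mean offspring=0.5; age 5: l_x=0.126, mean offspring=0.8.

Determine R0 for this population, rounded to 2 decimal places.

1.48

lx·mx by age: 0, 0, 0.2805, 0.7956, 0.3025, 0.1008
R0 = Σ lx·mx = 1.4794 → 1.48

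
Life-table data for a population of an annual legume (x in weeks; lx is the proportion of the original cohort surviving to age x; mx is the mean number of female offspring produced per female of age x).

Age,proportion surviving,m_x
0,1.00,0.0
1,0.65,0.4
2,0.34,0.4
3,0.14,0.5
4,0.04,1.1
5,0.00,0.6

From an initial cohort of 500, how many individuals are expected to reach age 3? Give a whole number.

Expected survivors = N0 · l_3 = 500 × 0.14 = 70 → 70

70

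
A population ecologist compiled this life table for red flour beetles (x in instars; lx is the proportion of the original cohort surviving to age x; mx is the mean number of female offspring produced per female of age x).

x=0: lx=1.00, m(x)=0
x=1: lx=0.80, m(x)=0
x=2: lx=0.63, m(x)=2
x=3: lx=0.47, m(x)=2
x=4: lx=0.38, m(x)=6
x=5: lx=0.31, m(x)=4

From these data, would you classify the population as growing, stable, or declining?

growing

R0 = Σ lx·mx = 0 + 0 + 1.26 + 0.94 + 2.28 + 1.24 = 5.72
R0 > 1, so the population is growing.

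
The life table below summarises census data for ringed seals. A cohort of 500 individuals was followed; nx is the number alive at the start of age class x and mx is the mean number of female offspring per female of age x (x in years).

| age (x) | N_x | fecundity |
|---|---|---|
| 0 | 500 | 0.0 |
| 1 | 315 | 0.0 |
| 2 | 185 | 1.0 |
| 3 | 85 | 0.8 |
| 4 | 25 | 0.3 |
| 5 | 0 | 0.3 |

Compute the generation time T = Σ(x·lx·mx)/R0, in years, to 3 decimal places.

2.319

lx = nx/n0 = nx/500: 1, 0.63, 0.37, 0.17, 0.05, 0
lx·mx: 0, 0, 0.37, 0.136, 0.015, 0 → R0 = 0.521
x·lx·mx: 0, 0, 0.74, 0.408, 0.06, 0 → Σ = 1.208
T = 1.208 / 0.521 = 2.318618… → 2.319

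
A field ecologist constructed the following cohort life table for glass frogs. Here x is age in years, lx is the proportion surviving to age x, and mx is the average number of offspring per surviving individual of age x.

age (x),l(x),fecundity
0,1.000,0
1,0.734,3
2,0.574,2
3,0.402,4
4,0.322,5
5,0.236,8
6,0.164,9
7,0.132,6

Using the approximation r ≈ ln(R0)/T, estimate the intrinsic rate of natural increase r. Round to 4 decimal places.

R0 = Σ lx·mx = 0 + 2.202 + 1.148 + 1.608 + 1.61 + 1.888 + 1.476 + 0.792 = 10.724
Σ x·lx·mx = 39.602; T = 39.602/10.724 = 3.69284…
r ≈ ln(R0)/T = ln(10.724)/3.69284… = 0.642455… → 0.6425

0.6425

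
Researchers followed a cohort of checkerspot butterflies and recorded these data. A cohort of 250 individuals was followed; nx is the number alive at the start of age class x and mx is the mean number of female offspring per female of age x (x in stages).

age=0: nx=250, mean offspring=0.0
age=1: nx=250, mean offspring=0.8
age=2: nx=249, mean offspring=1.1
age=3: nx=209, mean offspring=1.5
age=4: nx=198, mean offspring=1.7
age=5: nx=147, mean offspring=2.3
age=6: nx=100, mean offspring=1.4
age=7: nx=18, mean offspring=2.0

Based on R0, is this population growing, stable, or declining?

growing

lx = nx/n0 = nx/250: 1, 1, 0.996, 0.836, 0.792, 0.588, 0.4, 0.072
R0 = Σ lx·mx = 0 + 0.8 + 1.0956 + 1.254 + 1.3464 + 1.3524 + 0.56 + 0.144 = 6.5524
R0 > 1, so the population is growing.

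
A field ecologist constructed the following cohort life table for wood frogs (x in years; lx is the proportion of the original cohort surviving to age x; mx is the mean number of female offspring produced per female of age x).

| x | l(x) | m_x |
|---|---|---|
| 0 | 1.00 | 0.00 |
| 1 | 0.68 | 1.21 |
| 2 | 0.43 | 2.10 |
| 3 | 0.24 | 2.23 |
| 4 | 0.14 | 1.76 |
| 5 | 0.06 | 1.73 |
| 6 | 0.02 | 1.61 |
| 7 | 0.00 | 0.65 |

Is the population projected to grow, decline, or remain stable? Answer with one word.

R0 = Σ lx·mx = 0 + 0.8228 + 0.903 + 0.5352 + 0.2464 + 0.1038 + 0.0322 + 0 = 2.6434
R0 > 1, so the population is growing.

growing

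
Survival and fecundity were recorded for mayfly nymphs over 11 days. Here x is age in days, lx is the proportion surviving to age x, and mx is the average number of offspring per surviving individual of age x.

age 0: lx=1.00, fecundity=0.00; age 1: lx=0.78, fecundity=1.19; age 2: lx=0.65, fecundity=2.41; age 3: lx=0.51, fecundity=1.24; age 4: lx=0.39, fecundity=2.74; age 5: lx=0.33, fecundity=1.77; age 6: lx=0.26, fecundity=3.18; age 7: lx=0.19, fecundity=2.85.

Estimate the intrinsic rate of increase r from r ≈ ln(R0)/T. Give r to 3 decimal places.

0.510

R0 = Σ lx·mx = 0 + 0.9282 + 1.5665 + 0.6324 + 1.0686 + 0.5841 + 0.8268 + 0.5415 = 6.1481
Σ x·lx·mx = 21.9046; T = 21.9046/6.1481 = 3.56282…
r ≈ ln(R0)/T = ln(6.1481)/3.56282… = 0.50975… → 0.510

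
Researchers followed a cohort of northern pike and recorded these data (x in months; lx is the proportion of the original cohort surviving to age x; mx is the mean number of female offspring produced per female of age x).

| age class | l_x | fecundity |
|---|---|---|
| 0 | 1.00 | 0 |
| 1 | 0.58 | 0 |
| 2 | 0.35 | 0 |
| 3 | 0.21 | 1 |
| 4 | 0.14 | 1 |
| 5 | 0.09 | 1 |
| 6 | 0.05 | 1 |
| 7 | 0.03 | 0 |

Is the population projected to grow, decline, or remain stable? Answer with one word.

declining

R0 = Σ lx·mx = 0 + 0 + 0 + 0.21 + 0.14 + 0.09 + 0.05 + 0 = 0.49
R0 < 1, so the population is declining.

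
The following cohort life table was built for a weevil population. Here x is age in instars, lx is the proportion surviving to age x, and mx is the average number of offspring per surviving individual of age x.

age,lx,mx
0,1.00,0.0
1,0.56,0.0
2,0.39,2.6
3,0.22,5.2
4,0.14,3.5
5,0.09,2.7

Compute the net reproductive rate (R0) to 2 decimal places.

lx·mx by age: 0, 0, 1.014, 1.144, 0.49, 0.243
R0 = Σ lx·mx = 2.891 → 2.89

2.89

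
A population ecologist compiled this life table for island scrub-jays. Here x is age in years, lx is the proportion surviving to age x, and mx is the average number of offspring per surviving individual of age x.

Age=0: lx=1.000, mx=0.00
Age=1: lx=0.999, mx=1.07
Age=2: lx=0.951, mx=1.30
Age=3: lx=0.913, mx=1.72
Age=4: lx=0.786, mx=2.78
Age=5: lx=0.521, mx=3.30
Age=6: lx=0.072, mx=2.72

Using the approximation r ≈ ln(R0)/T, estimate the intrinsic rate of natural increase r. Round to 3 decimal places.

R0 = Σ lx·mx = 0 + 1.06893 + 1.2363 + 1.57036 + 2.18508 + 1.7193 + 0.19584 = 7.97581
Σ x·lx·mx = 26.76447; T = 26.76447/7.97581 = 3.35571…
r ≈ ln(R0)/T = ln(7.97581)/3.35571… = 0.61877… → 0.619

0.619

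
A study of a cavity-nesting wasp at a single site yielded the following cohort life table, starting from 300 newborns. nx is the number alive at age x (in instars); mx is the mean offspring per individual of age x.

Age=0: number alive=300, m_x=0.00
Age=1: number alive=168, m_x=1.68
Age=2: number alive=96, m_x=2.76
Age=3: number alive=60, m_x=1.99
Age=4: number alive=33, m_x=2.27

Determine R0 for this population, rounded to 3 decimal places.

2.472

lx = nx/n0 = nx/300: 1, 0.56, 0.32, 0.2, 0.11
lx·mx by age: 0, 0.9408, 0.8832, 0.398, 0.2497
R0 = Σ lx·mx = 2.4717 → 2.472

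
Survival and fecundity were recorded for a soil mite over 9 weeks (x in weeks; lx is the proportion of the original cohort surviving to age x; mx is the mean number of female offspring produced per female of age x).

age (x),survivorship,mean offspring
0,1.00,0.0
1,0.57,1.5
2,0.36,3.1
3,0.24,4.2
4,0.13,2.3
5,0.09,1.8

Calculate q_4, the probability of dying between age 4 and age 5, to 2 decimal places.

0.31

q_4 = (l_4 − l_5) / l_4 = (0.13 − 0.09) / 0.13
     = 0.04 / 0.13 = 0.307692… → 0.31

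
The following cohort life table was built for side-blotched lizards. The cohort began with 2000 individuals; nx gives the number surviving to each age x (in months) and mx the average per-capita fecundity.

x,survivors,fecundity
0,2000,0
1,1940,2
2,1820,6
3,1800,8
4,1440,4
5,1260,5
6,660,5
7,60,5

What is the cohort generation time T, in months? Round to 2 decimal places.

3.24

lx = nx/n0 = nx/2000: 1, 0.97, 0.91, 0.9, 0.72, 0.63, 0.33, 0.03
lx·mx: 0, 1.94, 5.46, 7.2, 2.88, 3.15, 1.65, 0.15 → R0 = 22.43
x·lx·mx: 0, 1.94, 10.92, 21.6, 11.52, 15.75, 9.9, 1.05 → Σ = 72.68
T = 72.68 / 22.43 = 3.240303… → 3.24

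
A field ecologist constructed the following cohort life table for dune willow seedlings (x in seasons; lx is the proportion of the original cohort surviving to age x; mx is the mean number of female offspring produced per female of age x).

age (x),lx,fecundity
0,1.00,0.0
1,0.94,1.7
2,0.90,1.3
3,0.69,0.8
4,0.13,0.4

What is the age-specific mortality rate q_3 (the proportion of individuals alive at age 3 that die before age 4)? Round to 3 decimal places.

0.812

q_3 = (l_3 − l_4) / l_3 = (0.69 − 0.13) / 0.69
     = 0.56 / 0.69 = 0.811594… → 0.812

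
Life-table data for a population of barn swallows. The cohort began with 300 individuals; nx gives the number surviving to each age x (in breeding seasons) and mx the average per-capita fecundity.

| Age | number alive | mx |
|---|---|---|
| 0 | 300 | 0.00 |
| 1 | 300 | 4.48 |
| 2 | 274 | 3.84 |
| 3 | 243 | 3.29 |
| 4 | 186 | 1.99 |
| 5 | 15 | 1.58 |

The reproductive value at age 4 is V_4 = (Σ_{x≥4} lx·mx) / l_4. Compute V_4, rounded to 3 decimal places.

2.117

lx = nx/n0 = nx/300: 1, 1, 0.91333…, 0.81, 0.62, 0.05
lx·mx for x ≥ 4: 1.2338, 0.079 → sum = 1.3128
V_4 = 1.3128 / l_4 = 1.3128 / 0.62 = 2.117419… → 2.117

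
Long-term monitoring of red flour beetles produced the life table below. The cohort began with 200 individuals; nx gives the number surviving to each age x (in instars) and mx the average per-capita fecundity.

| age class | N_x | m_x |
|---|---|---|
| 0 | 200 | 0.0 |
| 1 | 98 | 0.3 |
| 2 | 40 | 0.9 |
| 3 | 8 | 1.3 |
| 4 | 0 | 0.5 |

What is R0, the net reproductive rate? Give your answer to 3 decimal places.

0.379

lx = nx/n0 = nx/200: 1, 0.49, 0.2, 0.04, 0
lx·mx by age: 0, 0.147, 0.18, 0.052, 0
R0 = Σ lx·mx = 0.379 → 0.379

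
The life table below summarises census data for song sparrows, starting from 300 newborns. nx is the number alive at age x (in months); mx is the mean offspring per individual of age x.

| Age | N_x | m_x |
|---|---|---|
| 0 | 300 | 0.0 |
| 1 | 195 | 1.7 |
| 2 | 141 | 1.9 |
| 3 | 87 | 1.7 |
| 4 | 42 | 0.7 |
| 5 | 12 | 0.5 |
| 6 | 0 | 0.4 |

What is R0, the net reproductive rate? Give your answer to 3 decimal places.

2.609

lx = nx/n0 = nx/300: 1, 0.65, 0.47, 0.29, 0.14, 0.04, 0
lx·mx by age: 0, 1.105, 0.893, 0.493, 0.098, 0.02, 0
R0 = Σ lx·mx = 2.609 → 2.609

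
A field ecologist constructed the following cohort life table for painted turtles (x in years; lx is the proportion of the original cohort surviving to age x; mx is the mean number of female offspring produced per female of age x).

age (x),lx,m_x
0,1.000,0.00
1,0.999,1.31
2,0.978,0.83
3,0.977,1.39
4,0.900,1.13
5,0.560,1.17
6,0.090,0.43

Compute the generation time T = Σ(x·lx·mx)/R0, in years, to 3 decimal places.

lx·mx: 0, 1.30869, 0.81174, 1.35803, 1.017, 0.6552, 0.0387 → R0 = 5.18936
x·lx·mx: 0, 1.30869, 1.62348, 4.07409, 4.068, 3.276, 0.2322 → Σ = 14.58246
T = 14.58246 / 5.18936 = 2.810069… → 2.810

2.810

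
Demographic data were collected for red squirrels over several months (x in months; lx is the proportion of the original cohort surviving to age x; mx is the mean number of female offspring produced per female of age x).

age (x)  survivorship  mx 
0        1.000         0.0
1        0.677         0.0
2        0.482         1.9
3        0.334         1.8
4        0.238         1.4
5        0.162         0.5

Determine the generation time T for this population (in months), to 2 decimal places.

2.78

lx·mx: 0, 0, 0.9158, 0.6012, 0.3332, 0.081 → R0 = 1.9312
x·lx·mx: 0, 0, 1.8316, 1.8036, 1.3328, 0.405 → Σ = 5.373
T = 5.373 / 1.9312 = 2.782208… → 2.78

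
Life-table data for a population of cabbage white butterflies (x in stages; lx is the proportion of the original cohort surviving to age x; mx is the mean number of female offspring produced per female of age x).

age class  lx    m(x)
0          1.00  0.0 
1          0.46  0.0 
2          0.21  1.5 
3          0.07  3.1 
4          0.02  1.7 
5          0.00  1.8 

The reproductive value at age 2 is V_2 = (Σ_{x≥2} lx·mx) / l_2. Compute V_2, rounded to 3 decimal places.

2.695

lx·mx for x ≥ 2: 0.315, 0.217, 0.034, 0 → sum = 0.566
V_2 = 0.566 / l_2 = 0.566 / 0.21 = 2.695238… → 2.695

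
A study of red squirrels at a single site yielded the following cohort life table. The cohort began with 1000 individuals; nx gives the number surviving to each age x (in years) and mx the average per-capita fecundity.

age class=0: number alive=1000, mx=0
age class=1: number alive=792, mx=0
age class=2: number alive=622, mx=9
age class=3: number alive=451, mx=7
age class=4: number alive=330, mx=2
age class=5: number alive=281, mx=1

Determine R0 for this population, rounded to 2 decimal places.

lx = nx/n0 = nx/1000: 1, 0.792, 0.622, 0.451, 0.33, 0.281
lx·mx by age: 0, 0, 5.598, 3.157, 0.66, 0.281
R0 = Σ lx·mx = 9.696 → 9.70

9.70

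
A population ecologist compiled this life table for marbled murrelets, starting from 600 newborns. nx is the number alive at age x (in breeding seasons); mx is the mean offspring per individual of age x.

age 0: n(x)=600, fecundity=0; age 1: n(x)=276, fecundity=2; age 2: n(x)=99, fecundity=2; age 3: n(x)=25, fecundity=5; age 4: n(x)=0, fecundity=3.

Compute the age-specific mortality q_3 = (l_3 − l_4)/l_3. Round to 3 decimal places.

lx = nx/n0 = nx/600: 1, 0.46, 0.165, 0.04167…, 0
q_3 = (l_3 − l_4) / l_3 = (0.041667… − 0) / 0.041667…
     = 0.041667… / 0.041667… = 1 → 1.000

1.000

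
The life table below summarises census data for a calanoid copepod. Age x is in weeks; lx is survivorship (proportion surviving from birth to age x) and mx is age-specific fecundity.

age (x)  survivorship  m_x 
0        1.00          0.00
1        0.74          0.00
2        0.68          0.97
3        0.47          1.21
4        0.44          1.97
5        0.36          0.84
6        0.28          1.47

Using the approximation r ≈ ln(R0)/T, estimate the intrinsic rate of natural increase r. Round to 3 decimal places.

0.277

R0 = Σ lx·mx = 0 + 0 + 0.6596 + 0.5687 + 0.8668 + 0.3024 + 0.4116 = 2.8091
Σ x·lx·mx = 10.4741; T = 10.4741/2.8091 = 3.72863…
r ≈ ln(R0)/T = ln(2.8091)/3.72863… = 0.27701… → 0.277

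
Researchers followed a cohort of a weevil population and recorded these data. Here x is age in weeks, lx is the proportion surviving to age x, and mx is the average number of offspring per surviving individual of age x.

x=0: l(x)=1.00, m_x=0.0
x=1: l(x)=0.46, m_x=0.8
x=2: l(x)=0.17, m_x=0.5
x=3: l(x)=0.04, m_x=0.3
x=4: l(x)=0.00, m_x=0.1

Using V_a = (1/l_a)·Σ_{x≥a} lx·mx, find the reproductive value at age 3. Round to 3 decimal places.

lx·mx for x ≥ 3: 0.012, 0 → sum = 0.012
V_3 = 0.012 / l_3 = 0.012 / 0.04 = 0.3 → 0.300

0.300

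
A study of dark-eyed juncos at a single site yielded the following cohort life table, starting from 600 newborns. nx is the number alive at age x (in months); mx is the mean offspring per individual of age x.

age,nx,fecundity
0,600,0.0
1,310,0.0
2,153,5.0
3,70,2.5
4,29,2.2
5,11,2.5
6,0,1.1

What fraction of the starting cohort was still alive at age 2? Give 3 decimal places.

l_2 = n_2/n_0 = 153/600 = 0.255 → 0.255

0.255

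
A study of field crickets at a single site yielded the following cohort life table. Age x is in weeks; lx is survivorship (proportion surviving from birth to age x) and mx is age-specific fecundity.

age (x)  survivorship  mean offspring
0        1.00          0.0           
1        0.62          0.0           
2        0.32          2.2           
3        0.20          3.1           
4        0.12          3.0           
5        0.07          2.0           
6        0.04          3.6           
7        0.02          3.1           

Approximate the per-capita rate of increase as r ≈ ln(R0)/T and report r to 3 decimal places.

R0 = Σ lx·mx = 0 + 0 + 0.704 + 0.62 + 0.36 + 0.14 + 0.144 + 0.062 = 2.03
Σ x·lx·mx = 6.706; T = 6.706/2.03 = 3.30345…
r ≈ ln(R0)/T = ln(2.03)/3.30345… = 0.21433… → 0.214

0.214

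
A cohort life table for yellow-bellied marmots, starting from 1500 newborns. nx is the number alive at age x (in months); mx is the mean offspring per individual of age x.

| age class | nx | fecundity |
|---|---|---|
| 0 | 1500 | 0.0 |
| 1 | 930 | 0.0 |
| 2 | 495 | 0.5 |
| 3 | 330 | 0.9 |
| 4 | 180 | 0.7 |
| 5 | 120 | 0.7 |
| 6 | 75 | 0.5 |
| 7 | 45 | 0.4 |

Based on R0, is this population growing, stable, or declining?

declining

lx = nx/n0 = nx/1500: 1, 0.62, 0.33, 0.22, 0.12, 0.08, 0.05, 0.03
R0 = Σ lx·mx = 0 + 0 + 0.165 + 0.198 + 0.084 + 0.056 + 0.025 + 0.012 = 0.54
R0 < 1, so the population is declining.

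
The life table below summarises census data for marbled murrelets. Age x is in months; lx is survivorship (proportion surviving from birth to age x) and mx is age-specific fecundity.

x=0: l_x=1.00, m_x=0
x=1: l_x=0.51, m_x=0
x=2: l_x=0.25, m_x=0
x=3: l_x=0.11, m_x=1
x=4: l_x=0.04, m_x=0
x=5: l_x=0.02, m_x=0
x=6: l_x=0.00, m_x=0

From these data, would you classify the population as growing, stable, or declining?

R0 = Σ lx·mx = 0 + 0 + 0 + 0.11 + 0 + 0 + 0 = 0.11
R0 < 1, so the population is declining.

declining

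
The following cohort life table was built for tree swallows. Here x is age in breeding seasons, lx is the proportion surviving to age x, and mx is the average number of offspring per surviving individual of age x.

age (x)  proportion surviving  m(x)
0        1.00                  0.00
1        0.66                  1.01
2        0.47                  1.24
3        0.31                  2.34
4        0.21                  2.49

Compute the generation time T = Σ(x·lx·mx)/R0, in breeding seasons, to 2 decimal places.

2.44

lx·mx: 0, 0.6666, 0.5828, 0.7254, 0.5229 → R0 = 2.4977
x·lx·mx: 0, 0.6666, 1.1656, 2.1762, 2.0916 → Σ = 6.1
T = 6.1 / 2.4977 = 2.442247… → 2.44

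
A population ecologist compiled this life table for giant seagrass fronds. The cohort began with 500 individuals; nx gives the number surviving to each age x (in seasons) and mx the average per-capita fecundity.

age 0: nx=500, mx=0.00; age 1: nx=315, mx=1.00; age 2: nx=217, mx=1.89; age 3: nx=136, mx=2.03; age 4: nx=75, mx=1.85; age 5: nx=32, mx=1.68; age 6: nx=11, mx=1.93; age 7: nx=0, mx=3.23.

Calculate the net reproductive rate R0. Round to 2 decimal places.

2.43

lx = nx/n0 = nx/500: 1, 0.63, 0.434, 0.272, 0.15, 0.064, 0.022, 0
lx·mx by age: 0, 0.63, 0.82026, 0.55216, 0.2775, 0.10752, 0.04246, 0
R0 = Σ lx·mx = 2.4299 → 2.43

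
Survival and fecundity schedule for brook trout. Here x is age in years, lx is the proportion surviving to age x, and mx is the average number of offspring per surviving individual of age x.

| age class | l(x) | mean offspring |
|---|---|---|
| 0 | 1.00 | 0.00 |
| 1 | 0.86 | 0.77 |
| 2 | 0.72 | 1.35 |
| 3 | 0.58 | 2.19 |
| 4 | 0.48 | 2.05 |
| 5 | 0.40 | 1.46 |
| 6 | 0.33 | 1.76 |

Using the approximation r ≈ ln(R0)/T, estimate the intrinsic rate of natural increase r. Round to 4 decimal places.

R0 = Σ lx·mx = 0 + 0.6622 + 0.972 + 1.2702 + 0.984 + 0.584 + 0.5808 = 5.0532
Σ x·lx·mx = 16.7576; T = 16.7576/5.0532 = 3.31624…
r ≈ ln(R0)/T = ln(5.0532)/3.31624… = 0.488512… → 0.4885

0.4885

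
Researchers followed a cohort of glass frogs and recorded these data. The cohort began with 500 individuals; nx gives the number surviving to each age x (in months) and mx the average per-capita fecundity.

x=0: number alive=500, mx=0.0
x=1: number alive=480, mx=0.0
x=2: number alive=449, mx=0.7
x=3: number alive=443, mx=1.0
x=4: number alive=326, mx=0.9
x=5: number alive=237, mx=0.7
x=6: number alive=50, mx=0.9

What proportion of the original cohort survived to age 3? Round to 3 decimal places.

0.886

l_3 = n_3/n_0 = 443/500 = 0.886 → 0.886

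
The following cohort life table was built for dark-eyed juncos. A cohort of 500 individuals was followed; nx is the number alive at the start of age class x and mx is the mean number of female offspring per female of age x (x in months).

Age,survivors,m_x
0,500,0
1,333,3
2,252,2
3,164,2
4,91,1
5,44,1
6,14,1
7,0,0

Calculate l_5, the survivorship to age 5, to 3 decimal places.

0.088

l_5 = n_5/n_0 = 44/500 = 0.088 → 0.088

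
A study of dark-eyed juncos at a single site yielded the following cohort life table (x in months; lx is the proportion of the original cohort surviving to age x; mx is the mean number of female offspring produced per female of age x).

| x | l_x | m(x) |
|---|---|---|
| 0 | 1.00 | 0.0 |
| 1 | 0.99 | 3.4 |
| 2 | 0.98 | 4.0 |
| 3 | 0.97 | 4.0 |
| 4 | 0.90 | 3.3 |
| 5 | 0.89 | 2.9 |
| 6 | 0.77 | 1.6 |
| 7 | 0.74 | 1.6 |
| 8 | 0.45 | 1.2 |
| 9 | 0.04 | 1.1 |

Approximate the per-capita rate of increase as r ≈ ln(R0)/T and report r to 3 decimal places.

R0 = Σ lx·mx = 0 + 3.366 + 3.92 + 3.88 + 2.97 + 2.581 + 1.232 + 1.184 + 0.54 + 0.044 = 19.717
Σ x·lx·mx = 68.027; T = 68.027/19.717 = 3.45017…
r ≈ ln(R0)/T = ln(19.717)/3.45017… = 0.86415… → 0.864

0.864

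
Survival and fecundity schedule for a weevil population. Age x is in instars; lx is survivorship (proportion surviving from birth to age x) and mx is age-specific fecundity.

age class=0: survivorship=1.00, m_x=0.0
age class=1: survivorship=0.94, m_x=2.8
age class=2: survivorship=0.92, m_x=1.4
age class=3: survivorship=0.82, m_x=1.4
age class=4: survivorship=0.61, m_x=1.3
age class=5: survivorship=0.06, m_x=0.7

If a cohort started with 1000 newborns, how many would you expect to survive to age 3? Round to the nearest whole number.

Expected survivors = N0 · l_3 = 1000 × 0.82 = 820 → 820

820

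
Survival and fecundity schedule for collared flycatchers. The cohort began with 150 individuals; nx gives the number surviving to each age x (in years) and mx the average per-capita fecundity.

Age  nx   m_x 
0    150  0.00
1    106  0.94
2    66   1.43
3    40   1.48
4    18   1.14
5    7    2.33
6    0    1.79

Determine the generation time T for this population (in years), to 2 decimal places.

2.17

lx = nx/n0 = nx/150: 1, 0.70667…, 0.44, 0.26667…, 0.12, 0.04667…, 0
lx·mx: 0, 0.664267…, 0.6292, 0.394667…, 0.1368, 0.108733…, 0 → R0 = 1.933667…
x·lx·mx: 0, 0.664267…, 1.2584, 1.184…, 0.5472, 0.543667…, 0 → Σ = 4.197533…
T = 4.197533… / 1.933667… = 2.170764… → 2.17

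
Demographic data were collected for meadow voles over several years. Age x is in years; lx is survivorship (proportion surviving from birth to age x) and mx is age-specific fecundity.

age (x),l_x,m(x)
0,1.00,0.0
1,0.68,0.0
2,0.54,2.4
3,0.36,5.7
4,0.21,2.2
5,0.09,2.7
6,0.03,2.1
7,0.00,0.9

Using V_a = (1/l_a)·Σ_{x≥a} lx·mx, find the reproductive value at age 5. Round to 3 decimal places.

3.400

lx·mx for x ≥ 5: 0.243, 0.063, 0 → sum = 0.306
V_5 = 0.306 / l_5 = 0.306 / 0.09 = 3.4 → 3.400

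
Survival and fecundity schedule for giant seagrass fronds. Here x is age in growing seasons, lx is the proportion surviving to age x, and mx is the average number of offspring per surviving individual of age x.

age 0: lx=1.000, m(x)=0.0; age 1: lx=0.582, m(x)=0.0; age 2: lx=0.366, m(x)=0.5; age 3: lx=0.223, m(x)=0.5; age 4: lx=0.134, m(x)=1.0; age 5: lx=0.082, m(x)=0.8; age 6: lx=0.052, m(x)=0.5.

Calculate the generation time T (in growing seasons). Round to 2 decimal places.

lx·mx: 0, 0, 0.183, 0.1115, 0.134, 0.0656, 0.026 → R0 = 0.5201
x·lx·mx: 0, 0, 0.366, 0.3345, 0.536, 0.328, 0.156 → Σ = 1.7205
T = 1.7205 / 0.5201 = 3.308018… → 3.31

3.31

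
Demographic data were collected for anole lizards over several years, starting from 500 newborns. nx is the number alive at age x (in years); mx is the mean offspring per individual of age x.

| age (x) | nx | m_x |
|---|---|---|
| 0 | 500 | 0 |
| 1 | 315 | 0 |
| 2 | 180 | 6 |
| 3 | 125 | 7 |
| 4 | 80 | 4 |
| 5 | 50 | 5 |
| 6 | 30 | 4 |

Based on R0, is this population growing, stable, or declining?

growing

lx = nx/n0 = nx/500: 1, 0.63, 0.36, 0.25, 0.16, 0.1, 0.06
R0 = Σ lx·mx = 0 + 0 + 2.16 + 1.75 + 0.64 + 0.5 + 0.24 = 5.29
R0 > 1, so the population is growing.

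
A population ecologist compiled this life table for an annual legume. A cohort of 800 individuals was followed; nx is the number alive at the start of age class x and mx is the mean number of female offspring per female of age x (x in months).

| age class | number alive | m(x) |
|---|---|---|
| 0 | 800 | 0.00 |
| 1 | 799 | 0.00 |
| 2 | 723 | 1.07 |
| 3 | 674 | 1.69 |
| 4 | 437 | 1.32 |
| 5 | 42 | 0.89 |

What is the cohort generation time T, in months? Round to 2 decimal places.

2.95

lx = nx/n0 = nx/800: 1, 0.99875, 0.90375, 0.8425, 0.54625, 0.0525
lx·mx: 0, 0, 0.967013…, 1.423825, 0.72105…, 0.046725 → R0 = 3.158613…
x·lx·mx: 0, 0, 1.934025…, 4.271475, 2.8842…, 0.233625 → Σ = 9.323325…
T = 9.323325… / 3.158613… = 2.951715… → 2.95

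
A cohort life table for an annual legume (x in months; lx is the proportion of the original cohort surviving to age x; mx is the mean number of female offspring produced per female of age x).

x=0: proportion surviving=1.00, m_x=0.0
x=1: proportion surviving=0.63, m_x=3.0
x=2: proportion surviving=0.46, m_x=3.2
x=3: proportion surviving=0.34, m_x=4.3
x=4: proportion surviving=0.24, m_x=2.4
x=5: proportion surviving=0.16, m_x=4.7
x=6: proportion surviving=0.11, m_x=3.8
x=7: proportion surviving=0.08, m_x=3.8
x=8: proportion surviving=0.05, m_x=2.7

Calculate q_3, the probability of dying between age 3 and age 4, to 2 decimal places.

q_3 = (l_3 − l_4) / l_3 = (0.34 − 0.24) / 0.34
     = 0.1 / 0.34 = 0.294118… → 0.29

0.29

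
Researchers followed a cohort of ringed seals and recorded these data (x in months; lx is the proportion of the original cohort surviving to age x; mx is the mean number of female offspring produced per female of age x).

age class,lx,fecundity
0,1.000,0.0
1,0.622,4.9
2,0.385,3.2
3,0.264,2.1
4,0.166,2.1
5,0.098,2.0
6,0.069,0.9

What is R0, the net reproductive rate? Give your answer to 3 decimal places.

lx·mx by age: 0, 3.0478, 1.232, 0.5544, 0.3486, 0.196, 0.0621
R0 = Σ lx·mx = 5.4409 → 5.441

5.441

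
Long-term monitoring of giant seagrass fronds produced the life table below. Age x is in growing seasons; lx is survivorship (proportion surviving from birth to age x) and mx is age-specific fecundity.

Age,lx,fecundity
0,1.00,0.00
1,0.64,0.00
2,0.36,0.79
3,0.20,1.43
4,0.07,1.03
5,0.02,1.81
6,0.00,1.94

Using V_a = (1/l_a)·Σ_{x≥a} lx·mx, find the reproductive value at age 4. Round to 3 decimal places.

1.547

lx·mx for x ≥ 4: 0.0721, 0.0362, 0 → sum = 0.1083
V_4 = 0.1083 / l_4 = 0.1083 / 0.07 = 1.547143… → 1.547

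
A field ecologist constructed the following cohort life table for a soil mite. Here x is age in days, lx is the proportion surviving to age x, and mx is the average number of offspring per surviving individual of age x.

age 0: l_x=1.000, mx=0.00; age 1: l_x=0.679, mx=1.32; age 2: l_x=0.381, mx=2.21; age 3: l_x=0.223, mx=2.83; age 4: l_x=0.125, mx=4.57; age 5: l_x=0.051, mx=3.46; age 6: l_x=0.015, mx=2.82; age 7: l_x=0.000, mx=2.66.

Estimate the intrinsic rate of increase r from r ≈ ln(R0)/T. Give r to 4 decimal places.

0.4604

R0 = Σ lx·mx = 0 + 0.89628 + 0.84201 + 0.63109 + 0.57125 + 0.17646 + 0.0423 + 0 = 3.15939
Σ x·lx·mx = 7.89467; T = 7.89467/3.15939 = 2.4988…
r ≈ ln(R0)/T = ln(3.15939)/2.4988… = 0.460373… → 0.4604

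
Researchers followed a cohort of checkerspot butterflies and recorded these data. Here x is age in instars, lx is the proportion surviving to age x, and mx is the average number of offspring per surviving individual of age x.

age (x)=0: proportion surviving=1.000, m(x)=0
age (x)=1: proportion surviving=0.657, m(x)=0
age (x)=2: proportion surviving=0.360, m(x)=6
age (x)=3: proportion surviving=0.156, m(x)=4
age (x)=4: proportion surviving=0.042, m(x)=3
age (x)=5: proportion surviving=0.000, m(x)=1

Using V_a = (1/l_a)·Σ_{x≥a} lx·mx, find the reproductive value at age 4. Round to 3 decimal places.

3.000

lx·mx for x ≥ 4: 0.126, 0 → sum = 0.126
V_4 = 0.126 / l_4 = 0.126 / 0.042 = 3 → 3.000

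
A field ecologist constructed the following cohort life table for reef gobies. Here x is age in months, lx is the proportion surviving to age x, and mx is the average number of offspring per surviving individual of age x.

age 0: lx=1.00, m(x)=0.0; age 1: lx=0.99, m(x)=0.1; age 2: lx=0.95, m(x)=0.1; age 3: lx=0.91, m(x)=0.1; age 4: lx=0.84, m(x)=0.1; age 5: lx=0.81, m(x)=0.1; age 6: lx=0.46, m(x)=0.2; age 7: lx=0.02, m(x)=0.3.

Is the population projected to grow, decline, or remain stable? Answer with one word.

declining

R0 = Σ lx·mx = 0 + 0.099 + 0.095 + 0.091 + 0.084 + 0.081 + 0.092 + 0.006 = 0.548
R0 < 1, so the population is declining.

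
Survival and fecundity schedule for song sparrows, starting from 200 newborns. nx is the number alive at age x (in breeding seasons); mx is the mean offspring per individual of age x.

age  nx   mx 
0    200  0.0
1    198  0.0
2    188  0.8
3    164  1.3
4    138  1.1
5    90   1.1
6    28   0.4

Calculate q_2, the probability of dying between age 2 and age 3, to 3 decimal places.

0.128

lx = nx/n0 = nx/200: 1, 0.99, 0.94, 0.82, 0.69, 0.45, 0.14
q_2 = (l_2 − l_3) / l_2 = (0.94 − 0.82) / 0.94
     = 0.12 / 0.94 = 0.12766… → 0.128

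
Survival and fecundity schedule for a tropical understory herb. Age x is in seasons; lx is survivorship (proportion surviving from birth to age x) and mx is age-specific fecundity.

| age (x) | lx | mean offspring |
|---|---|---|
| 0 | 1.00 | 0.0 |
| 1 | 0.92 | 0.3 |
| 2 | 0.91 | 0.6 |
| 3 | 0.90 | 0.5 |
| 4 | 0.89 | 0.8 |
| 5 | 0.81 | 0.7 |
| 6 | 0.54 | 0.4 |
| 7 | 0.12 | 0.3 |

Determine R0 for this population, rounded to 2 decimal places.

2.80

lx·mx by age: 0, 0.276, 0.546, 0.45, 0.712, 0.567, 0.216, 0.036
R0 = Σ lx·mx = 2.803 → 2.80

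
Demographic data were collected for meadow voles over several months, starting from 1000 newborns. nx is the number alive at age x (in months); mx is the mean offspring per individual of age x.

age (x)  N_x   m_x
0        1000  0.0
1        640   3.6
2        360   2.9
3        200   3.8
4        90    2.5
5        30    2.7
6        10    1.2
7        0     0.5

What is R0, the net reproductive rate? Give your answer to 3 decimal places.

lx = nx/n0 = nx/1000: 1, 0.64, 0.36, 0.2, 0.09, 0.03, 0.01, 0
lx·mx by age: 0, 2.304, 1.044, 0.76, 0.225, 0.081, 0.012, 0
R0 = Σ lx·mx = 4.426 → 4.426

4.426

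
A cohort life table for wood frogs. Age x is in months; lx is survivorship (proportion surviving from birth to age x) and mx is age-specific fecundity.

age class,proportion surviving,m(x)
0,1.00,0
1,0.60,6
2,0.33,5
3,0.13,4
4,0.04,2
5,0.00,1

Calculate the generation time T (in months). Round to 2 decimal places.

1.50

lx·mx: 0, 3.6, 1.65, 0.52, 0.08, 0 → R0 = 5.85
x·lx·mx: 0, 3.6, 3.3, 1.56, 0.32, 0 → Σ = 8.78
T = 8.78 / 5.85 = 1.500855… → 1.50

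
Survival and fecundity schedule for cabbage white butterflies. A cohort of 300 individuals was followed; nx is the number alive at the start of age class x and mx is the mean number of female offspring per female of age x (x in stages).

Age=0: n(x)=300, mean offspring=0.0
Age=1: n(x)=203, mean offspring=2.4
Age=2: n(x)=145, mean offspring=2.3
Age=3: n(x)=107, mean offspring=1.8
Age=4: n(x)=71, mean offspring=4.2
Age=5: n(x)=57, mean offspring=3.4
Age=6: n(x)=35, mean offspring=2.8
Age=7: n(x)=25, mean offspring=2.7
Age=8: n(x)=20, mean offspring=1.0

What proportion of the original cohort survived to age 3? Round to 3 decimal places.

l_3 = n_3/n_0 = 107/300 = 0.356667… → 0.357

0.357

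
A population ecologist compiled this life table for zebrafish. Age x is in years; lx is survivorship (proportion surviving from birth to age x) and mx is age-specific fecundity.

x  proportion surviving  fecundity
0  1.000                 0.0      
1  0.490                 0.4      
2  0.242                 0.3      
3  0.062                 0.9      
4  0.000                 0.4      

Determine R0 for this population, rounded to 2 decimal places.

lx·mx by age: 0, 0.196, 0.0726, 0.0558, 0
R0 = Σ lx·mx = 0.3244 → 0.32

0.32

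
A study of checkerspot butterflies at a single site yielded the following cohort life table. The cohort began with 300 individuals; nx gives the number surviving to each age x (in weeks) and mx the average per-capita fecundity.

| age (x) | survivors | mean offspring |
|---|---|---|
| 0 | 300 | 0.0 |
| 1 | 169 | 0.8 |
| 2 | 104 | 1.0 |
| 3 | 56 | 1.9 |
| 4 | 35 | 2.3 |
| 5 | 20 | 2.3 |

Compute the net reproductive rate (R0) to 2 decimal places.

lx = nx/n0 = nx/300: 1, 0.56333…, 0.34667…, 0.18667…, 0.11667…, 0.06667…
lx·mx by age: 0, 0.450667…, 0.346667…, 0.354667…, 0.268333…, 0.153333…
R0 = Σ lx·mx = 1.573667… → 1.57

1.57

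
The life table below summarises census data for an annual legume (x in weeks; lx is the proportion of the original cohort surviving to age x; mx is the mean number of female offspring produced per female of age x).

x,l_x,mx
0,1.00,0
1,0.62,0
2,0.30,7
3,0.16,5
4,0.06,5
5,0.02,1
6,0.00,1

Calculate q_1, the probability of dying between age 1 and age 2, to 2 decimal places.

q_1 = (l_1 − l_2) / l_1 = (0.62 − 0.3) / 0.62
     = 0.32 / 0.62 = 0.516129… → 0.52

0.52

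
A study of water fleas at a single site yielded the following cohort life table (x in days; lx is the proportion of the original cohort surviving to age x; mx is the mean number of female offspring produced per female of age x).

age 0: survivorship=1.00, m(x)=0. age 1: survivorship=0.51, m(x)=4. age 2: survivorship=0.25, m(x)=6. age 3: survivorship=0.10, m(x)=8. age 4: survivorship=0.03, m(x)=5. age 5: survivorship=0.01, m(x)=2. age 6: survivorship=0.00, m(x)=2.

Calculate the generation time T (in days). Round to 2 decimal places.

1.80

lx·mx: 0, 2.04, 1.5, 0.8, 0.15, 0.02, 0 → R0 = 4.51
x·lx·mx: 0, 2.04, 3, 2.4, 0.6, 0.1, 0 → Σ = 8.14
T = 8.14 / 4.51 = 1.804878… → 1.80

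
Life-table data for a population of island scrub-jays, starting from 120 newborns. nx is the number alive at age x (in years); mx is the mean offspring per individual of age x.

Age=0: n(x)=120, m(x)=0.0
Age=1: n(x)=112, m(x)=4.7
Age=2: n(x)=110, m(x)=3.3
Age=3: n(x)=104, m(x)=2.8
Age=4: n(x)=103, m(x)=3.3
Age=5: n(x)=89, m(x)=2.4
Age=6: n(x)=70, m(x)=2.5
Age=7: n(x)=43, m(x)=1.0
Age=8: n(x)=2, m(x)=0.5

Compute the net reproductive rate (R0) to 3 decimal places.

16.276

lx = nx/n0 = nx/120: 1, 0.93333…, 0.91667…, 0.86667…, 0.85833…, 0.74167…, 0.58333…, 0.35833…, 0.01667…
lx·mx by age: 0, 4.386667…, 3.025…, 2.426667…, 2.8325…, 1.78…, 1.458333…, 0.358333…, 0.008333…
R0 = Σ lx·mx = 16.275833… → 16.276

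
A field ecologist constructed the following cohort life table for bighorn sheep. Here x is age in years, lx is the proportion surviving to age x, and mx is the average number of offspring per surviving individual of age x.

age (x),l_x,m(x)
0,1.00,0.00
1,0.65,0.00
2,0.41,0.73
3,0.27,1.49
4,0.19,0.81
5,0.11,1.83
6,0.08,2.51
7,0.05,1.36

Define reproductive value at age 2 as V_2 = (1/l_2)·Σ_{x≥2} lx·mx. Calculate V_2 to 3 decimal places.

3.233

lx·mx for x ≥ 2: 0.2993, 0.4023, 0.1539, 0.2013, 0.2008, 0.068 → sum = 1.3256
V_2 = 1.3256 / l_2 = 1.3256 / 0.41 = 3.233171… → 3.233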